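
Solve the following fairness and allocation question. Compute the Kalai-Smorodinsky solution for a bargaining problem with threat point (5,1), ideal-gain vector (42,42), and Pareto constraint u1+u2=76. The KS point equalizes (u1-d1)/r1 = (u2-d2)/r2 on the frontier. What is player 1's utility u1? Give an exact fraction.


Step 1: At the KS point, (u1-d1)/r1 = (u2-d2)/r2 = t and u1+u2 = 76
Step 2: u1 = d1 + r1*t and u2 = d2 + r2*t, so (d1 + r1*t) + (d2 + r2*t) = 76
Step 3: t = (76 - 5 - 1)/(42 + 42) = 70/84 = 5/6
Step 4: u1 = d1 + r1*t = 5 + 42 * 5/6 = 40
Step 5: (Check: u2 = d2 + r2*t = 36; u1+u2 = 40 + 36 = 76, on the frontier.)

40


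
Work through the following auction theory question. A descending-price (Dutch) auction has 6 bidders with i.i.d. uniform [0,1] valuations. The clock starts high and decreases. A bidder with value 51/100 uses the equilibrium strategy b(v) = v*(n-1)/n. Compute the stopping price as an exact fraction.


Step 1: Dutch auctions are strategically equivalent to first-price auctions
Step 2: The equilibrium bid is b(v) = v*(n-1)/n
Step 3: b = 51/100 * 5/6
Step 4: b = 17/40

17/40


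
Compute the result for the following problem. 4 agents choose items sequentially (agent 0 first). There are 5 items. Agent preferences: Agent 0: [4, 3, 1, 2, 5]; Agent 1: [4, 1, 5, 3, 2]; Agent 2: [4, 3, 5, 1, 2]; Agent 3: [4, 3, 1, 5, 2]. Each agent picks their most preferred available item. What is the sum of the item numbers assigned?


Step 1: Agent 0 picks item 4
Step 2: Agent 1 picks item 1
Step 3: Agent 2 picks item 3
Step 4: Agent 3 picks item 5
Step 5: Sum = 4 + 1 + 3 + 5 = 13

13


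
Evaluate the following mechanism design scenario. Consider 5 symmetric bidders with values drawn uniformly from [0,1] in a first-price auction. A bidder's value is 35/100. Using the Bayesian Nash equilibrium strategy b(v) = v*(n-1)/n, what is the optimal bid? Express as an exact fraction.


Step 1: The symmetric BNE bidding function is b(v) = v * (n-1) / n
Step 2: Substitute v = 7/20 and n = 5
Step 3: b = 7/20 * 4/5
Step 4: b = 7/25

7/25


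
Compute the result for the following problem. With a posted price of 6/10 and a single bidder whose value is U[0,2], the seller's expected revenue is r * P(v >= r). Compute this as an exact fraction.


Step 1: Posted price r = 3/5, value support [0,2]
Step 2: P(v >= r) = (2 - 3/5)/2 = 7/10
Step 3: Expected revenue = r * P(v >= r) = 3/5 * 7/10
Step 4: Revenue = 21/50

21/50


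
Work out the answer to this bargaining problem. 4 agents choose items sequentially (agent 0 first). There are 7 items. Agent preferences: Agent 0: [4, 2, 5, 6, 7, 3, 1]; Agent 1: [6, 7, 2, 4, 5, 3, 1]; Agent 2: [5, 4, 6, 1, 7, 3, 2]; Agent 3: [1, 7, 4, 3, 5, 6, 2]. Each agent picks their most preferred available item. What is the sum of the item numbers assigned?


Step 1: Agent 0 picks item 4
Step 2: Agent 1 picks item 6
Step 3: Agent 2 picks item 5
Step 4: Agent 3 picks item 1
Step 5: Sum = 4 + 6 + 5 + 1 = 16

16


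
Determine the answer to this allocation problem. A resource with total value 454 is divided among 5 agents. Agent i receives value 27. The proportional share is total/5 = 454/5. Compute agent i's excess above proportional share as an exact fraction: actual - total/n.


Step 1: Proportional share = 454/5
Step 2: Agent's actual allocation = 27
Step 3: Excess = 27 - 454/5 = -319/5

-319/5


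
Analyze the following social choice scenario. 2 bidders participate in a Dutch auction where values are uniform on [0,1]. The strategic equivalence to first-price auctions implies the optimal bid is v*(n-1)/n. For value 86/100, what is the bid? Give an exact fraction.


Step 1: Dutch auctions are strategically equivalent to first-price auctions
Step 2: The equilibrium bid is b(v) = v*(n-1)/n
Step 3: b = 43/50 * 1/2
Step 4: b = 43/100

43/100


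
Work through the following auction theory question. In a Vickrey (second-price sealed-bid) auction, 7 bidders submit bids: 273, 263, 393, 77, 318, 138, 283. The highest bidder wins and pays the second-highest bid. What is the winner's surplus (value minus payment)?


Step 1: Sort bids in descending order: 393, 318, 283, 273, 263, 138, 77
Step 2: The winning bid is the highest: 393
Step 3: The payment equals the second-highest bid: 318
Step 4: Surplus = winner's bid - payment = 393 - 318 = 75

75


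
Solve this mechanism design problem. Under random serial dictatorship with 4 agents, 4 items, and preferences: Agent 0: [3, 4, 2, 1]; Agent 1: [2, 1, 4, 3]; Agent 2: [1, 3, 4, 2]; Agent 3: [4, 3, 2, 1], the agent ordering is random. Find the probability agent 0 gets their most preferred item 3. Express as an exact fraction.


Step 1: Agent 0 wants item 3
Step 2: There are 24 possible orderings of agents
Step 3: In 24 orderings, agent 0 gets item 3
Step 4: Probability = 24/24 = 1

1


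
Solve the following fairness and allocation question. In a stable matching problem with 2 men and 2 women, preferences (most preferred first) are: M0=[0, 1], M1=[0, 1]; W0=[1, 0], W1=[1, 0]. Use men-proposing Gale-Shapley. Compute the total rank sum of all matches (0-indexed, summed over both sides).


Step 1: Run Gale-Shapley (men propose, women hold best offer):
  M0 proposes to W0; she accepts
  M1 proposes to W0; she switches from M0
  M0 proposes to W1; she accepts
Step 2: Final matching: W0-M1, W1-M0
Step 3: 0-indexed ranks (man's rank of his match, then woman's): 0 + 0 + 1 + 1
Step 4: Total rank sum = 2

2


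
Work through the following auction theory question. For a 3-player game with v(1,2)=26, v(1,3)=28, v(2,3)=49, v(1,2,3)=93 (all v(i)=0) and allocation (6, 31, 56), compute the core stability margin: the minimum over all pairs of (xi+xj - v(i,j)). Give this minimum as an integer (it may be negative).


Step 1: Slack for coalition (1,2): x1+x2 - v12 = 37 - 26 = 11
Step 2: Slack for coalition (1,3): x1+x3 - v13 = 62 - 28 = 34
Step 3: Slack for coalition (2,3): x2+x3 - v23 = 87 - 49 = 38
Step 4: Minimum slack = min(11, 34, 38) = 11, attained by (1,2); no pair can gain by deviating, so the allocation is in the core

11


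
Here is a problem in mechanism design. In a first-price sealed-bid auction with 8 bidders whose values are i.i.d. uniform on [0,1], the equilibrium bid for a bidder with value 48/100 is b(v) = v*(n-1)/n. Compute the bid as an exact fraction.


Step 1: The symmetric BNE bidding function is b(v) = v * (n-1) / n
Step 2: Substitute v = 12/25 and n = 8
Step 3: b = 12/25 * 7/8
Step 4: b = 21/50

21/50


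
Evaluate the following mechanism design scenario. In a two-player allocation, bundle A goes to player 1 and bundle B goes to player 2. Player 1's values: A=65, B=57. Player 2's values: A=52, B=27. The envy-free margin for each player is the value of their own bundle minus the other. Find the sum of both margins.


Step 1: Player 1's margin = v1(A) - v1(B) = 65 - 57 = 8
Step 2: Player 2's margin = v2(B) - v2(A) = 27 - 52 = -25
Step 3: Total margin = 8 + -25 = -17

-17


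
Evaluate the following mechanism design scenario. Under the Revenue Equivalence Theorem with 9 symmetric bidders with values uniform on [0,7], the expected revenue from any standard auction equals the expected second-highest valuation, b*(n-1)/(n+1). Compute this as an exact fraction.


Step 1: By Revenue Equivalence, expected revenue = b*(n-1)/(n+1)
Step 2: Substituting n = 9, b = 7
Step 3: Revenue = 7*(9-1)/(9+1) = 7*8/10
Step 4: Revenue = 56/10 = 28/5

28/5


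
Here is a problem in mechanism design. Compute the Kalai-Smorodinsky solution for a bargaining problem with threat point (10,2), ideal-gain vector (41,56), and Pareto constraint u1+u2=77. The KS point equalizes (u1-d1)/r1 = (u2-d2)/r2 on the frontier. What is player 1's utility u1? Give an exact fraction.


Step 1: At the KS point, (u1-d1)/r1 = (u2-d2)/r2 = t and u1+u2 = 77
Step 2: u1 = d1 + r1*t and u2 = d2 + r2*t, so (d1 + r1*t) + (d2 + r2*t) = 77
Step 3: t = (77 - 10 - 2)/(41 + 56) = 65/97
Step 4: u1 = d1 + r1*t = 10 + 41 * 65/97 = 3635/97
Step 5: (Check: u2 = d2 + r2*t = 3834/97; u1+u2 = 3635/97 + 3834/97 = 77, on the frontier.)

3635/97


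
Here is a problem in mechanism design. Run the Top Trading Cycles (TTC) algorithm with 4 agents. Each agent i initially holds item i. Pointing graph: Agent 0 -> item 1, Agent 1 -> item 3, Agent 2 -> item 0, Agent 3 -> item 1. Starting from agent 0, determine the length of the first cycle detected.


Step 1: Trace the pointer graph from agent 0: 0 -> 1 -> 3 -> 1
Step 2: A cycle is detected when we revisit agent 1
Step 3: The cycle is: 1 -> 3 -> 1
Step 4: Cycle length = 2

2


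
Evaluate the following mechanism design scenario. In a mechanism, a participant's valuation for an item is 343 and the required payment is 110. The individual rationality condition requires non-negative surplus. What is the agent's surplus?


Step 1: Surplus = value - payment = 343 - 110 = 233
Step 2: IR is satisfied (surplus >= 0)

233


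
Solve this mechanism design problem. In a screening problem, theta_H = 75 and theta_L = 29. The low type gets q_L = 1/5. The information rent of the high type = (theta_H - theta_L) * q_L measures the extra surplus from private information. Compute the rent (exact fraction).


Step 1: theta_H - theta_L = 75 - 29 = 46
Step 2: Information rent = (theta_H - theta_L) * q_L
Step 3: = 46 * 1/5
Step 4: = 46/5

46/5


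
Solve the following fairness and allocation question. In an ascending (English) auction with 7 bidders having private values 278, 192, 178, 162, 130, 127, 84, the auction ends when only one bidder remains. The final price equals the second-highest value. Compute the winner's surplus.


Step 1: Identify the highest value: 278
Step 2: Identify the second-highest value: 192
Step 3: The final price = second-highest value = 192
Step 4: Surplus = 278 - 192 = 86

86


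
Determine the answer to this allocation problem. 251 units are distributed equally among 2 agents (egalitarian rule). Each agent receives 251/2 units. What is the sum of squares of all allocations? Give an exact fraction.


Step 1: Each agent's share = 251/2
Step 2: Square of each share = (251/2)^2 = 63001/4
Step 3: Sum of squares = 2 * 63001/4 = 63001/2

63001/2


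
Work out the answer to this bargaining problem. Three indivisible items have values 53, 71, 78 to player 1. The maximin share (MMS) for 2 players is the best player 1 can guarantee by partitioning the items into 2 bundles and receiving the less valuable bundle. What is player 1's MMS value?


Step 1: Item values = 53, 71, 78
Step 2: Enumerate all 2-bundle partitions and take the smaller bundle:
  Partition 1: {53} vs {71,78} -> bundles 53, 149; min = 53
  Partition 2: {71} vs {53,78} -> bundles 71, 131; min = 71
  Partition 3: {78} vs {53,71} -> bundles 78, 124; min = 78
Step 3: MMS = max(53, 71, 78) = 78

78


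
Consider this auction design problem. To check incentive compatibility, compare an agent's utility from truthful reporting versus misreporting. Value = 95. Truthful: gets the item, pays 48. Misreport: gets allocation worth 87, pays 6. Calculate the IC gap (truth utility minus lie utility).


Step 1: U(truth) = value - payment = 95 - 48 = 47
Step 2: U(lie) = allocation - payment = 87 - 6 = 81
Step 3: IC gap = 47 - 81 = -34

-34


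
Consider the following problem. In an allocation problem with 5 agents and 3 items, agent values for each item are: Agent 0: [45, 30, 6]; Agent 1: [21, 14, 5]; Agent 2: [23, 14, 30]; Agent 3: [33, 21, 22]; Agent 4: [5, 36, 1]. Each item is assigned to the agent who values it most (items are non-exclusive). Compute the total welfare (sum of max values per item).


Step 1: For each item, find the maximum value among all agents.
Step 2: Item 0 -> Agent 0 (value 45)
Step 3: Item 1 -> Agent 4 (value 36)
Step 4: Item 2 -> Agent 2 (value 30)
Step 5: Total welfare = 45 + 36 + 30 = 111

111


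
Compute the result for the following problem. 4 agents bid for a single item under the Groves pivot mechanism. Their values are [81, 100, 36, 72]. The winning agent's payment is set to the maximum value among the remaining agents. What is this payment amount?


Step 1: The efficient winner is agent 1 with value 100
Step 2: Other agents' values: [81, 36, 72]
Step 3: Pivot payment = max(others) = 81
Step 4: The winner pays 81

81


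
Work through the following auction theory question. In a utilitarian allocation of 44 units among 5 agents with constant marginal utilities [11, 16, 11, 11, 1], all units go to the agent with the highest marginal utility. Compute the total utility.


Step 1: The marginal utilities are [11, 16, 11, 11, 1]
Step 2: The highest marginal utility is 16
Step 3: All 44 units go to that agent
Step 4: Total utility = 16 * 44 = 704

704


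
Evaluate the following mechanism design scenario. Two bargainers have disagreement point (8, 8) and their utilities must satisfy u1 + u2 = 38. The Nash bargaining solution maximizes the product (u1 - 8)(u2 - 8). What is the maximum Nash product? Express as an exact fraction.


Step 1: The Nash solution splits surplus symmetrically above the disagreement point
Step 2: u1 = (total + d1 - d2)/2 = (38 + 8 - 8)/2 = 19
Step 3: u2 = (total - d1 + d2)/2 = (38 - 8 + 8)/2 = 19
Step 4: Nash product = (19 - 8) * (19 - 8)
Step 5: = 11 * 11 = 121

121


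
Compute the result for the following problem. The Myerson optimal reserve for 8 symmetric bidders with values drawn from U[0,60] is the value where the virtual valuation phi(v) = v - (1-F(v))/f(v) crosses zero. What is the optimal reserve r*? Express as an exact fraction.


Step 1: For U[0,60], F(v) = v/60 and f(v) = 1/60
Step 2: phi(v) = v - (1 - v/60)/(1/60) = v - (60 - v) = 2v - 60
Step 3: Set phi(r*) = 0: 2r* - 60 = 0
Step 4: r* = 60/2 = 30 (the number of bidders n = 8 does not enter)

30


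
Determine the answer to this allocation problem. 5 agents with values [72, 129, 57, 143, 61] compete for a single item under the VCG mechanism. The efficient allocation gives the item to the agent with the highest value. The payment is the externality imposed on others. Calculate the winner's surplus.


Step 1: The winner is the agent with the highest value: agent 3 with value 143
Step 2: Values of other agents: [72, 129, 57, 61]
Step 3: VCG payment = max of others' values = 129
Step 4: Surplus = 143 - 129 = 14

14


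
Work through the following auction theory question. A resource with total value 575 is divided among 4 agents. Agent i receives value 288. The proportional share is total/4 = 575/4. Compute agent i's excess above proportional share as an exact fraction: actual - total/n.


Step 1: Proportional share = 575/4
Step 2: Agent's actual allocation = 288
Step 3: Excess = 288 - 575/4 = 577/4

577/4


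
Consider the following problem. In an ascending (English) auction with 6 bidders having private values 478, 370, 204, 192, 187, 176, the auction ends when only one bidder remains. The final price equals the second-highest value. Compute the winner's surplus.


Step 1: Identify the highest value: 478
Step 2: Identify the second-highest value: 370
Step 3: The final price = second-highest value = 370
Step 4: Surplus = 478 - 370 = 108

108


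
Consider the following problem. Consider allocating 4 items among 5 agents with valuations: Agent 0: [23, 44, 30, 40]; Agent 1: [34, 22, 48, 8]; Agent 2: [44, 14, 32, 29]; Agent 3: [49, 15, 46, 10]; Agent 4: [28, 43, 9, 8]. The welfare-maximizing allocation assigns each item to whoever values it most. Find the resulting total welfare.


Step 1: For each item, find the maximum value among all agents.
Step 2: Item 0 -> Agent 3 (value 49)
Step 3: Item 1 -> Agent 0 (value 44)
Step 4: Item 2 -> Agent 1 (value 48)
Step 5: Item 3 -> Agent 0 (value 40)
Step 6: Total welfare = 49 + 44 + 48 + 40 = 181

181


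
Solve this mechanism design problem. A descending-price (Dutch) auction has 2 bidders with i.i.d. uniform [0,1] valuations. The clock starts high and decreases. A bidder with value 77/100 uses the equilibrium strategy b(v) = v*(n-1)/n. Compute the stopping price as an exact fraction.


Step 1: Dutch auctions are strategically equivalent to first-price auctions
Step 2: The equilibrium bid is b(v) = v*(n-1)/n
Step 3: b = 77/100 * 1/2
Step 4: b = 77/200

77/200


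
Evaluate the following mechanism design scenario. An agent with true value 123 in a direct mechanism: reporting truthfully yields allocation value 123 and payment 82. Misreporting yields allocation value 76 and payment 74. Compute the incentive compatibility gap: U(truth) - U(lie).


Step 1: U(truth) = value - payment = 123 - 82 = 41
Step 2: U(lie) = allocation - payment = 76 - 74 = 2
Step 3: IC gap = 41 - 2 = 39

39


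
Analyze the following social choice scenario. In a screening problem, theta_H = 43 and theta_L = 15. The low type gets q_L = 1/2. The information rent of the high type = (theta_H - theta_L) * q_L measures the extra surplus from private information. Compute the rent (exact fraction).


Step 1: theta_H - theta_L = 43 - 15 = 28
Step 2: Information rent = (theta_H - theta_L) * q_L
Step 3: = 28 * 1/2
Step 4: = 14

14


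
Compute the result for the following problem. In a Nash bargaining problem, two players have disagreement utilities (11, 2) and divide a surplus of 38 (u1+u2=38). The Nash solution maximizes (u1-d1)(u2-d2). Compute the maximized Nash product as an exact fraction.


Step 1: The Nash solution splits surplus symmetrically above the disagreement point
Step 2: u1 = (total + d1 - d2)/2 = (38 + 11 - 2)/2 = 47/2
Step 3: u2 = (total - d1 + d2)/2 = (38 - 11 + 2)/2 = 29/2
Step 4: Nash product = (47/2 - 11) * (29/2 - 2)
Step 5: = 25/2 * 25/2 = 625/4

625/4


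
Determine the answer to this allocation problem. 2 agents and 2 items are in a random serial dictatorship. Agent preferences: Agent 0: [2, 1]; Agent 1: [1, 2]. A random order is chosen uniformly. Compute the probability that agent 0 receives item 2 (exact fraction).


Step 1: Agent 0 wants item 2
Step 2: There are 2 possible orderings of agents
Step 3: In 2 orderings, agent 0 gets item 2
Step 4: Probability = 2/2 = 1

1


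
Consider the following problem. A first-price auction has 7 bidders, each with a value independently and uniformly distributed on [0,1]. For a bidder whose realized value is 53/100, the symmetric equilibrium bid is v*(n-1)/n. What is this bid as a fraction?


Step 1: The symmetric BNE bidding function is b(v) = v * (n-1) / n
Step 2: Substitute v = 53/100 and n = 7
Step 3: b = 53/100 * 6/7
Step 4: b = 159/350

159/350


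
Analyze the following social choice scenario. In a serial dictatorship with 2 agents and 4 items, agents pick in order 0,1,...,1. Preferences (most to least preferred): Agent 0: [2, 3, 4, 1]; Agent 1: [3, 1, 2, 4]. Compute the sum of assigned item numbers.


Step 1: Agent 0 picks item 2
Step 2: Agent 1 picks item 3
Step 3: Sum = 2 + 3 = 5

5


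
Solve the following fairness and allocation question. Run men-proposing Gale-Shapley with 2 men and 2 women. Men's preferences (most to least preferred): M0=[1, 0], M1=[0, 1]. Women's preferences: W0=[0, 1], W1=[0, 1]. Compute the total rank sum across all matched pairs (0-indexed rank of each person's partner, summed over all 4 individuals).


Step 1: Run Gale-Shapley (men propose, women hold best offer):
  M0 proposes to W1; she accepts
  M1 proposes to W0; she accepts
Step 2: Final matching: W0-M1, W1-M0
Step 3: 0-indexed ranks (man's rank of his match, then woman's): 0 + 1 + 0 + 0
Step 4: Total rank sum = 1

1


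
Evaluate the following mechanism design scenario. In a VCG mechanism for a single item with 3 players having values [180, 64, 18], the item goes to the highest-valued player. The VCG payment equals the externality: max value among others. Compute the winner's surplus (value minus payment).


Step 1: The winner is the agent with the highest value: agent 0 with value 180
Step 2: Values of other agents: [64, 18]
Step 3: VCG payment = max of others' values = 64
Step 4: Surplus = 180 - 64 = 116

116


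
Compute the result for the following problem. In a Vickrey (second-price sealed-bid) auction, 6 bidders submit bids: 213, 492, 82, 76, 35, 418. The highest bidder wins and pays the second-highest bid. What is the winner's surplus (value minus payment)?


Step 1: Sort bids in descending order: 492, 418, 213, 82, 76, 35
Step 2: The winning bid is the highest: 492
Step 3: The payment equals the second-highest bid: 418
Step 4: Surplus = winner's bid - payment = 492 - 418 = 74

74


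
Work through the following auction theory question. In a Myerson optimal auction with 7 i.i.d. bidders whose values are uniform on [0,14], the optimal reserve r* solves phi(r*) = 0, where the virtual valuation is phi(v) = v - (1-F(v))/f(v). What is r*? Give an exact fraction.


Step 1: For U[0,14], F(v) = v/14 and f(v) = 1/14
Step 2: phi(v) = v - (1 - v/14)/(1/14) = v - (14 - v) = 2v - 14
Step 3: Set phi(r*) = 0: 2r* - 14 = 0
Step 4: r* = 14/2 = 7 (the number of bidders n = 7 does not enter)

7


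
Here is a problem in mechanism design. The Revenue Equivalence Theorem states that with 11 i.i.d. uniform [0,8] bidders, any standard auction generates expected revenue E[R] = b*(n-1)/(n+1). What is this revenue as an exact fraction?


Step 1: By Revenue Equivalence, expected revenue = b*(n-1)/(n+1)
Step 2: Substituting n = 11, b = 8
Step 3: Revenue = 8*(11-1)/(11+1) = 8*10/12
Step 4: Revenue = 80/12 = 20/3

20/3


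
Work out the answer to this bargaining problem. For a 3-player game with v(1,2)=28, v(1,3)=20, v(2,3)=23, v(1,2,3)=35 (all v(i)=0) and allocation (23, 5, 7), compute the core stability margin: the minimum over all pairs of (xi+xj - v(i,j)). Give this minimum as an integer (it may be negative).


Step 1: Slack for coalition (1,2): x1+x2 - v12 = 28 - 28 = 0
Step 2: Slack for coalition (1,3): x1+x3 - v13 = 30 - 20 = 10
Step 3: Slack for coalition (2,3): x2+x3 - v23 = 12 - 23 = -11
Step 4: Minimum slack = min(0, 10, -11) = -11, attained by (2,3); coalition (2,3) can block (slack < 0), so the allocation is not in the core

-11


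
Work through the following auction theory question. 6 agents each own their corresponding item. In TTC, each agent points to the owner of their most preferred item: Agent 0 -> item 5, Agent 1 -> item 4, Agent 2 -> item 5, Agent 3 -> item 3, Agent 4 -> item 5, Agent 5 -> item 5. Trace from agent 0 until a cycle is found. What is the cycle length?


Step 1: Trace the pointer graph from agent 0: 0 -> 5 -> 5
Step 2: A cycle is detected when we revisit agent 5
Step 3: The cycle is: 5 -> 5
Step 4: Cycle length = 1

1


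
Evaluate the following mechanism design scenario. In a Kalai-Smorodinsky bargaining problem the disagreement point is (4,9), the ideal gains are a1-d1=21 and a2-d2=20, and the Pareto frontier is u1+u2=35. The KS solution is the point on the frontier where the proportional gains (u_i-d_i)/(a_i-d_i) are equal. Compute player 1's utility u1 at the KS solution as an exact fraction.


Step 1: At the KS point, (u1-d1)/r1 = (u2-d2)/r2 = t and u1+u2 = 35
Step 2: u1 = d1 + r1*t and u2 = d2 + r2*t, so (d1 + r1*t) + (d2 + r2*t) = 35
Step 3: t = (35 - 4 - 9)/(21 + 20) = 22/41
Step 4: u1 = d1 + r1*t = 4 + 21 * 22/41 = 626/41
Step 5: (Check: u2 = d2 + r2*t = 809/41; u1+u2 = 626/41 + 809/41 = 35, on the frontier.)

626/41


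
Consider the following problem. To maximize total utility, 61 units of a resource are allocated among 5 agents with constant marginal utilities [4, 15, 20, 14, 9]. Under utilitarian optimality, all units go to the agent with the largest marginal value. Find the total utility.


Step 1: The marginal utilities are [4, 15, 20, 14, 9]
Step 2: The highest marginal utility is 20
Step 3: All 61 units go to that agent
Step 4: Total utility = 20 * 61 = 1220

1220


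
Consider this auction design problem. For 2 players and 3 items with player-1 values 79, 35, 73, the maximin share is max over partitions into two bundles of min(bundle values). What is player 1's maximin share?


Step 1: Item values = 79, 35, 73
Step 2: Enumerate all 2-bundle partitions and take the smaller bundle:
  Partition 1: {79} vs {35,73} -> bundles 79, 108; min = 79
  Partition 2: {35} vs {79,73} -> bundles 35, 152; min = 35
  Partition 3: {73} vs {79,35} -> bundles 73, 114; min = 73
Step 3: MMS = max(79, 35, 73) = 79

79


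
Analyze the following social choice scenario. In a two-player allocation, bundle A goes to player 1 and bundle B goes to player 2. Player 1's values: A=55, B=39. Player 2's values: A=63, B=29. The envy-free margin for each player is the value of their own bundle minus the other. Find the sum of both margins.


Step 1: Player 1's margin = v1(A) - v1(B) = 55 - 39 = 16
Step 2: Player 2's margin = v2(B) - v2(A) = 29 - 63 = -34
Step 3: Total margin = 16 + -34 = -18

-18


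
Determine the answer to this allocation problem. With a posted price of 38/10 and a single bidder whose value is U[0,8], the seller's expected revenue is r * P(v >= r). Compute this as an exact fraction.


Step 1: Posted price r = 19/5, value support [0,8]
Step 2: P(v >= r) = (8 - 19/5)/8 = 21/40
Step 3: Expected revenue = r * P(v >= r) = 19/5 * 21/40
Step 4: Revenue = 399/200

399/200


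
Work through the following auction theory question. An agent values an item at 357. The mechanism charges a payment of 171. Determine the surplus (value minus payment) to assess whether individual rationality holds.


Step 1: Surplus = value - payment = 357 - 171 = 186
Step 2: IR is satisfied (surplus >= 0)

186


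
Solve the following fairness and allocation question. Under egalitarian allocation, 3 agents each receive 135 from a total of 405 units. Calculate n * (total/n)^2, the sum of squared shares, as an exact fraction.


Step 1: Each agent's share = 405/3 = 135
Step 2: Square of each share = (135)^2 = 18225
Step 3: Sum of squares = 3 * 18225 = 54675

54675


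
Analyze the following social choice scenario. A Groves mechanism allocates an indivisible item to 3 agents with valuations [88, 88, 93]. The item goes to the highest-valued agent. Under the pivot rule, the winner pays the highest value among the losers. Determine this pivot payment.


Step 1: The efficient winner is agent 2 with value 93
Step 2: Other agents' values: [88, 88]
Step 3: Pivot payment = max(others) = 88
Step 4: The winner pays 88

88


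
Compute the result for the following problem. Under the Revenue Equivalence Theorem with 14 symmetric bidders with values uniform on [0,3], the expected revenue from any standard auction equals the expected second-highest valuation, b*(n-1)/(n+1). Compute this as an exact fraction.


Step 1: By Revenue Equivalence, expected revenue = b*(n-1)/(n+1)
Step 2: Substituting n = 14, b = 3
Step 3: Revenue = 3*(14-1)/(14+1) = 3*13/15
Step 4: Revenue = 39/15 = 13/5

13/5


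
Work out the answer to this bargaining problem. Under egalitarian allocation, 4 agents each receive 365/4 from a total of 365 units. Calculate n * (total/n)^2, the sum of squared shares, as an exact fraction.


Step 1: Each agent's share = 365/4
Step 2: Square of each share = (365/4)^2 = 133225/16
Step 3: Sum of squares = 4 * 133225/16 = 133225/4

133225/4


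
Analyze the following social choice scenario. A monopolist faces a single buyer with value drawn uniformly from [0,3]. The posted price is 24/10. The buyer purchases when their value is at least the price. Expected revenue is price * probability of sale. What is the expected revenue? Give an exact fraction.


Step 1: Posted price r = 12/5, value support [0,3]
Step 2: P(v >= r) = (3 - 12/5)/3 = 1/5
Step 3: Expected revenue = r * P(v >= r) = 12/5 * 1/5
Step 4: Revenue = 12/25

12/25


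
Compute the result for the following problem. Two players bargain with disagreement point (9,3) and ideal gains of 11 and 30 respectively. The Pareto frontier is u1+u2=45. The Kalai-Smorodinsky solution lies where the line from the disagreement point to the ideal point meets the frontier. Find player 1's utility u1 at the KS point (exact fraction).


Step 1: At the KS point, (u1-d1)/r1 = (u2-d2)/r2 = t and u1+u2 = 45
Step 2: u1 = d1 + r1*t and u2 = d2 + r2*t, so (d1 + r1*t) + (d2 + r2*t) = 45
Step 3: t = (45 - 9 - 3)/(11 + 30) = 33/41
Step 4: u1 = d1 + r1*t = 9 + 11 * 33/41 = 732/41
Step 5: (Check: u2 = d2 + r2*t = 1113/41; u1+u2 = 732/41 + 1113/41 = 45, on the frontier.)

732/41


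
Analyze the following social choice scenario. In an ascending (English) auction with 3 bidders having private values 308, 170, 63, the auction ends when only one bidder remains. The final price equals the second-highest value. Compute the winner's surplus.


Step 1: Identify the highest value: 308
Step 2: Identify the second-highest value: 170
Step 3: The final price = second-highest value = 170
Step 4: Surplus = 308 - 170 = 138

138


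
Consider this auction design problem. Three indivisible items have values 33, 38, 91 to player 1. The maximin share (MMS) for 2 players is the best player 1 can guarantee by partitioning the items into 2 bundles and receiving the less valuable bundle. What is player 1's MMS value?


Step 1: Item values = 33, 38, 91
Step 2: Enumerate all 2-bundle partitions and take the smaller bundle:
  Partition 1: {33} vs {38,91} -> bundles 33, 129; min = 33
  Partition 2: {38} vs {33,91} -> bundles 38, 124; min = 38
  Partition 3: {91} vs {33,38} -> bundles 91, 71; min = 71
Step 3: MMS = max(33, 38, 71) = 71

71


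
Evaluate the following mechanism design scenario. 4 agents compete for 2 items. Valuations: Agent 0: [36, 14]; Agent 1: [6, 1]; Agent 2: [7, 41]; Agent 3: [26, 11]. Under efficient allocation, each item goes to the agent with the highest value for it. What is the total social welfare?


Step 1: For each item, find the maximum value among all agents.
Step 2: Item 0 -> Agent 0 (value 36)
Step 3: Item 1 -> Agent 2 (value 41)
Step 4: Total welfare = 36 + 41 = 77

77


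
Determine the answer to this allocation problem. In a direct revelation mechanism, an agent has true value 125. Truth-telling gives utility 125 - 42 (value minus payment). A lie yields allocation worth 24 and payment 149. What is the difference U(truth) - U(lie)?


Step 1: U(truth) = value - payment = 125 - 42 = 83
Step 2: U(lie) = allocation - payment = 24 - 149 = -125
Step 3: IC gap = 83 - (-125) = 208

208


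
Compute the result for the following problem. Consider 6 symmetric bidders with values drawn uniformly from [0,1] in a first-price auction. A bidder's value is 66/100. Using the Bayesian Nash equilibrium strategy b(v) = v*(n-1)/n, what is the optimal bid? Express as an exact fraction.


Step 1: The symmetric BNE bidding function is b(v) = v * (n-1) / n
Step 2: Substitute v = 33/50 and n = 6
Step 3: b = 33/50 * 5/6
Step 4: b = 11/20

11/20


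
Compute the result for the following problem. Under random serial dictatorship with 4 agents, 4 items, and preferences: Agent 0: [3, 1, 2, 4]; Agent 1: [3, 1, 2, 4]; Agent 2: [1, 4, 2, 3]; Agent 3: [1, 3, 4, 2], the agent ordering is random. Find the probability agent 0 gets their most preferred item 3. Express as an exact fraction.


Step 1: Agent 0 wants item 3
Step 2: There are 24 possible orderings of agents
Step 3: In 11 orderings, agent 0 gets item 3
Step 4: Probability = 11/24

11/24


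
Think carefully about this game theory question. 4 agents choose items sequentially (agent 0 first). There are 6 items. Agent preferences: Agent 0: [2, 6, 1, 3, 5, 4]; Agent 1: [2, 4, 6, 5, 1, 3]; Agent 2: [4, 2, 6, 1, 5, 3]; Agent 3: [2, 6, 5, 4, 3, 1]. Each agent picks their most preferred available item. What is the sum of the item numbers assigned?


Step 1: Agent 0 picks item 2
Step 2: Agent 1 picks item 4
Step 3: Agent 2 picks item 6
Step 4: Agent 3 picks item 5
Step 5: Sum = 2 + 4 + 6 + 5 = 17

17


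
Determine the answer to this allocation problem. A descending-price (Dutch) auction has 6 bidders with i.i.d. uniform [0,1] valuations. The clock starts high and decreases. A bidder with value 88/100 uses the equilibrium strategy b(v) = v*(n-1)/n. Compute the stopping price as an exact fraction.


Step 1: Dutch auctions are strategically equivalent to first-price auctions
Step 2: The equilibrium bid is b(v) = v*(n-1)/n
Step 3: b = 22/25 * 5/6
Step 4: b = 11/15

11/15


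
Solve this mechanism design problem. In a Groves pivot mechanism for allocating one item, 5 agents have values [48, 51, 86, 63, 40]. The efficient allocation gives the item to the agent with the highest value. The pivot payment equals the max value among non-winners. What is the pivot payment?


Step 1: The efficient winner is agent 2 with value 86
Step 2: Other agents' values: [48, 51, 63, 40]
Step 3: Pivot payment = max(others) = 63
Step 4: The winner pays 63

63


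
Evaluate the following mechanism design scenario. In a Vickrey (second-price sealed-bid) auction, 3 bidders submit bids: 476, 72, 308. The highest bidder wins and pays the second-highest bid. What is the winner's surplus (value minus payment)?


Step 1: Sort bids in descending order: 476, 308, 72
Step 2: The winning bid is the highest: 476
Step 3: The payment equals the second-highest bid: 308
Step 4: Surplus = winner's bid - payment = 476 - 308 = 168

168


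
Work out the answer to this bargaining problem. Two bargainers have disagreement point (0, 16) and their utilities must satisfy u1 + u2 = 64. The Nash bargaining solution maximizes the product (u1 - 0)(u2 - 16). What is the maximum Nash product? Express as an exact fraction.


Step 1: The Nash solution splits surplus symmetrically above the disagreement point
Step 2: u1 = (total + d1 - d2)/2 = (64 + 0 - 16)/2 = 24
Step 3: u2 = (total - d1 + d2)/2 = (64 - 0 + 16)/2 = 40
Step 4: Nash product = (24 - 0) * (40 - 16)
Step 5: = 24 * 24 = 576

576


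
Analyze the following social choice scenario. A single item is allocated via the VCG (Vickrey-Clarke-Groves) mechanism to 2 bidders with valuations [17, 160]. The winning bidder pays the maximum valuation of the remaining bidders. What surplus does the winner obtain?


Step 1: The winner is the agent with the highest value: agent 1 with value 160
Step 2: Values of other agents: [17]
Step 3: VCG payment = max of others' values = 17
Step 4: Surplus = 160 - 17 = 143

143


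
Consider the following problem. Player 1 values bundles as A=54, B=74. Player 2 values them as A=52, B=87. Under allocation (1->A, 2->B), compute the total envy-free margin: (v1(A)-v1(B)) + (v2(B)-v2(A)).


Step 1: Player 1's margin = v1(A) - v1(B) = 54 - 74 = -20
Step 2: Player 2's margin = v2(B) - v2(A) = 87 - 52 = 35
Step 3: Total margin = -20 + 35 = 15

15


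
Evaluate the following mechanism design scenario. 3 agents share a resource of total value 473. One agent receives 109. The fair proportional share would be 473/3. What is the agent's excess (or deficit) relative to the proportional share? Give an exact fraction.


Step 1: Proportional share = 473/3
Step 2: Agent's actual allocation = 109
Step 3: Excess = 109 - 473/3 = -146/3

-146/3


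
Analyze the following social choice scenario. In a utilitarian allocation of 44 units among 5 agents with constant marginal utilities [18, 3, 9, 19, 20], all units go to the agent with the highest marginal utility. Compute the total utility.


Step 1: The marginal utilities are [18, 3, 9, 19, 20]
Step 2: The highest marginal utility is 20
Step 3: All 44 units go to that agent
Step 4: Total utility = 20 * 44 = 880

880


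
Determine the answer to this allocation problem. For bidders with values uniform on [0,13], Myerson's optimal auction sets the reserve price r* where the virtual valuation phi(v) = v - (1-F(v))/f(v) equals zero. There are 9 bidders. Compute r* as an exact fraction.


Step 1: For U[0,13], F(v) = v/13 and f(v) = 1/13
Step 2: phi(v) = v - (1 - v/13)/(1/13) = v - (13 - v) = 2v - 13
Step 3: Set phi(r*) = 0: 2r* - 13 = 0
Step 4: r* = 13/2 (the number of bidders n = 9 does not enter)

13/2


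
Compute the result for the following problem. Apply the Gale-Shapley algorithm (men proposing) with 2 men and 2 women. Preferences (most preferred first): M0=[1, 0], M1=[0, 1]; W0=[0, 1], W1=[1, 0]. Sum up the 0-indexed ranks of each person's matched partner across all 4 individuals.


Step 1: Run Gale-Shapley (men propose, women hold best offer):
  M0 proposes to W1; she accepts
  M1 proposes to W0; she accepts
Step 2: Final matching: W0-M1, W1-M0
Step 3: 0-indexed ranks (man's rank of his match, then woman's): 0 + 1 + 0 + 1
Step 4: Total rank sum = 2

2


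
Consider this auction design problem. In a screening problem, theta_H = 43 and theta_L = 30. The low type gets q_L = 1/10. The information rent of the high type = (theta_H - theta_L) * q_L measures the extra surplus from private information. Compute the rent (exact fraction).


Step 1: theta_H - theta_L = 43 - 30 = 13
Step 2: Information rent = (theta_H - theta_L) * q_L
Step 3: = 13 * 1/10
Step 4: = 13/10

13/10


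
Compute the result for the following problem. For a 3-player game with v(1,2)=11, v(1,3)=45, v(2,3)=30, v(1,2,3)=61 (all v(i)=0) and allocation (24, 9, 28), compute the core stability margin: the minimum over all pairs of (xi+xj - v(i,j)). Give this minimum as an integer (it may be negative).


Step 1: Slack for coalition (1,2): x1+x2 - v12 = 33 - 11 = 22
Step 2: Slack for coalition (1,3): x1+x3 - v13 = 52 - 45 = 7
Step 3: Slack for coalition (2,3): x2+x3 - v23 = 37 - 30 = 7
Step 4: Minimum slack = min(22, 7, 7) = 7, attained by (1,3) and (2,3); no pair can gain by deviating, so the allocation is in the core

7


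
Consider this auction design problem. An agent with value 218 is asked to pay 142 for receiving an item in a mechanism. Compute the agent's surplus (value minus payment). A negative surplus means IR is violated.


Step 1: Surplus = value - payment = 218 - 142 = 76
Step 2: IR is satisfied (surplus >= 0)

76


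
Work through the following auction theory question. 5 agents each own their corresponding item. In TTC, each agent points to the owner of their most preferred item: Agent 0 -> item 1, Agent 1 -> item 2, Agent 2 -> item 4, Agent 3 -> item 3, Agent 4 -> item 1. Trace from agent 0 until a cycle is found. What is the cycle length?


Step 1: Trace the pointer graph from agent 0: 0 -> 1 -> 2 -> 4 -> 1
Step 2: A cycle is detected when we revisit agent 1
Step 3: The cycle is: 1 -> 2 -> 4 -> 1
Step 4: Cycle length = 3

3


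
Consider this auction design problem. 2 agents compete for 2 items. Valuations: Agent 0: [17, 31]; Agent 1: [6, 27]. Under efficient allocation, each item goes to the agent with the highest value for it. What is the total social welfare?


Step 1: For each item, find the maximum value among all agents.
Step 2: Item 0 -> Agent 0 (value 17)
Step 3: Item 1 -> Agent 0 (value 31)
Step 4: Total welfare = 17 + 31 = 48

48


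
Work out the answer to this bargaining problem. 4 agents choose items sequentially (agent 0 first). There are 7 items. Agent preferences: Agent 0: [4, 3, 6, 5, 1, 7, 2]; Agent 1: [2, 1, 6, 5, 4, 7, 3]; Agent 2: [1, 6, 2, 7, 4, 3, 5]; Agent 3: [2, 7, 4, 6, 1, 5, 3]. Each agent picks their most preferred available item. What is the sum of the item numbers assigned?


Step 1: Agent 0 picks item 4
Step 2: Agent 1 picks item 2
Step 3: Agent 2 picks item 1
Step 4: Agent 3 picks item 7
Step 5: Sum = 4 + 2 + 1 + 7 = 14

14


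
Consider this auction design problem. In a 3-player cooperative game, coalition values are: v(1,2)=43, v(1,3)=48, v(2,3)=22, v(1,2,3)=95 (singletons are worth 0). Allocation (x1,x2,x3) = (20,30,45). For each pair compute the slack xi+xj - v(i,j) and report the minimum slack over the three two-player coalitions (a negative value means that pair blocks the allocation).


Step 1: Slack for coalition (1,2): x1+x2 - v12 = 50 - 43 = 7
Step 2: Slack for coalition (1,3): x1+x3 - v13 = 65 - 48 = 17
Step 3: Slack for coalition (2,3): x2+x3 - v23 = 75 - 22 = 53
Step 4: Minimum slack = min(7, 17, 53) = 7, attained by (1,2); no pair can gain by deviating, so the allocation is in the core

7


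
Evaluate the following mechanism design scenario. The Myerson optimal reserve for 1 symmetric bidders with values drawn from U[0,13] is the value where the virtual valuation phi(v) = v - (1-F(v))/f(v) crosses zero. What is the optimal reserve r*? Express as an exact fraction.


Step 1: For U[0,13], F(v) = v/13 and f(v) = 1/13
Step 2: phi(v) = v - (1 - v/13)/(1/13) = v - (13 - v) = 2v - 13
Step 3: Set phi(r*) = 0: 2r* - 13 = 0
Step 4: r* = 13/2 (the number of bidders n = 1 does not enter)

13/2
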